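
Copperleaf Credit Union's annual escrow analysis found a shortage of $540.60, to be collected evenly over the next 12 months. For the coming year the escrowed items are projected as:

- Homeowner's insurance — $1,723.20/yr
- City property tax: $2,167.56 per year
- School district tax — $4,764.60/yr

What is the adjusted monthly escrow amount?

$766.33

Homeowner's insurance: $1,723.20 per year
City property tax: $2,167.56 per year
School district tax: $4,764.60 per year
Annual escrow total = $1,723.20 + $2,167.56 + $4,764.60 = $8,655.36
Base monthly escrow = $8,655.36 / 12 = $721.28
Shortage spread = $540.60 / 12 = $45.05/mo
New monthly escrow = $721.28 + $45.05 = $766.33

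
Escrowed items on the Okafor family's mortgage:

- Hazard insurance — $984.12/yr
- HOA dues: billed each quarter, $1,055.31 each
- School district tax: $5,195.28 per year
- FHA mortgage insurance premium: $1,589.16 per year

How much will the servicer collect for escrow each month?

$999.15

Hazard insurance: $984.12 per year
HOA dues: $1,055.31 × 4 = $4,221.24 per year
School district tax: $5,195.28 per year
FHA mortgage insurance premium: $1,589.16 per year
Annual escrow total = $984.12 + $4,221.24 + $5,195.28 + $1,589.16 = $11,989.80
Base monthly escrow = $11,989.80 ÷ 12 = $999.15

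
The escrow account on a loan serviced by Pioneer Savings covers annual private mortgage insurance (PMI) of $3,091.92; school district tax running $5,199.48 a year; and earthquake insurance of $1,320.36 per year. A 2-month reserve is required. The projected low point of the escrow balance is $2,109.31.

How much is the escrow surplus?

$507.35

Private mortgage insurance (PMI) = $3,091.92 annually
School district tax = $5,199.48 annually
Earthquake insurance = $1,320.36 annually
Yearly total = $3,091.92 + $5,199.48 + $1,320.36 = $9,611.76
Monthly = $9,611.76 / 12 = $800.98
Required reserve = 2 × $800.98 = $1,601.96
Surplus = $2,109.31 − $1,601.96 = $507.35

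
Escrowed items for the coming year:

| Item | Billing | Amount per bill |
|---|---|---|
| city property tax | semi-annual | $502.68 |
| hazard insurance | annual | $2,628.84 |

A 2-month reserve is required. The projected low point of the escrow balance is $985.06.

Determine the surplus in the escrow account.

City property tax — $502.68 × 2 = $1,005.36/yr
Hazard insurance — $2,628.84/yr
Annual escrow total = $3,634.20
Monthly = $3,634.20 ÷ 12 = $302.85
Cushion = 2 × $302.85 = $605.70
Surplus = $985.06 − $605.70 = $379.36

$379.36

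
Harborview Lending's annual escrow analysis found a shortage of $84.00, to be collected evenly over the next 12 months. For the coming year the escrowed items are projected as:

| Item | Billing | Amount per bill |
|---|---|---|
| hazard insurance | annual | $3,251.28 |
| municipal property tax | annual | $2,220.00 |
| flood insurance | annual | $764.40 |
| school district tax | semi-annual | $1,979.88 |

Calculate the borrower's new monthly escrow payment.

Hazard insurance: $3,251.28
Municipal property tax: $2,220.00
Flood insurance: $764.40
School district tax: $1,979.88 × 2 = $3,959.76
Combined annual = $3,251.28 + $2,220.00 + $764.40 + $3,959.76 = $10,195.44
Per month = $10,195.44 / 12 = $849.62
Monthly shortage recovery: $84.00 ÷ 12 = $7.00
Adjusted monthly = $849.62 + $7.00 = $856.62

$856.62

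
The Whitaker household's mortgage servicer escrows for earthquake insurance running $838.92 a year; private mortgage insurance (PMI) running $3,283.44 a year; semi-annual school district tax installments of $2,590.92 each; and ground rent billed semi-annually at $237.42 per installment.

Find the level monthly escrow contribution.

$814.92

Earthquake insurance: $838.92/yr
Private mortgage insurance (PMI): $3,283.44/yr
School district tax: $2,590.92 × 2 = $5,181.84/yr
Ground rent: $237.42 × 2 = $474.84/yr
Total annual escrow = $838.92 + $3,283.44 + $5,181.84 + $474.84 = $9,779.04
Base monthly escrow = $9,779.04 / 12 = $814.92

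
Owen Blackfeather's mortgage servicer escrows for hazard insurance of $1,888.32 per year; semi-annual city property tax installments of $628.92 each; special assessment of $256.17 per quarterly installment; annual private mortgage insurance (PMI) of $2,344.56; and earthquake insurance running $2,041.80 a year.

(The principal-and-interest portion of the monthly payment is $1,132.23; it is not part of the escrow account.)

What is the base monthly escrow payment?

Hazard insurance: $1,888.32 per year
City property tax: $628.92 × 2 = $1,257.84 per year
Special assessment: $256.17 × 4 = $1,024.68 per year
Private mortgage insurance (PMI): $2,344.56 per year
Earthquake insurance: $2,041.80 per year
Yearly total = $8,557.20
Monthly = $8,557.20 / 12 = $713.10

$713.10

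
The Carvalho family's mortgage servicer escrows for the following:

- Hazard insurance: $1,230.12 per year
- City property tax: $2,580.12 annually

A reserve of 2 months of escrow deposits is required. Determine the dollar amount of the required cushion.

Hazard insurance = $1,230.12/yr
City property tax = $2,580.12/yr
Annual escrow total = $1,230.12 + $2,580.12 = $3,810.24
Monthly escrow = $3,810.24 / 12 = $317.52
Required cushion = 2 × $317.52 = $635.04

$635.04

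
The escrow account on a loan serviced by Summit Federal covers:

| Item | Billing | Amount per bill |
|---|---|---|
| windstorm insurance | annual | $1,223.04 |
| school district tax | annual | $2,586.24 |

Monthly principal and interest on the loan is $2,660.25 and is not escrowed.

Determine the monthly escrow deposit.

$317.44

Windstorm insurance: $1,223.04 annually
School district tax: $2,586.24 annually
Total per year = $3,809.28
Per month = $3,809.28 ÷ 12 = $317.44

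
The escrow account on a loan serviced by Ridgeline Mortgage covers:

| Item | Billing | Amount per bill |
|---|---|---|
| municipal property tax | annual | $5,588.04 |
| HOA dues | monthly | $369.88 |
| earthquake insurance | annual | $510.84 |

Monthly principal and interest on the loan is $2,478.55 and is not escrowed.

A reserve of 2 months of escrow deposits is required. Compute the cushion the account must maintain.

Municipal property tax = $5,588.04
HOA dues = $369.88 × 12 = $4,438.56
Earthquake insurance = $510.84
Combined annual = $5,588.04 + $4,438.56 + $510.84 = $10,537.44
Monthly = $10,537.44 / 12 = $878.12
Cushion = 2 × $878.12 = $1,756.24

$1,756.24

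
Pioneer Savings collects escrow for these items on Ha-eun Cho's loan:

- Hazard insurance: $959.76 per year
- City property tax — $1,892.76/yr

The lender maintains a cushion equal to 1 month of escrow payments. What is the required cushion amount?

Hazard insurance — $959.76 annually
City property tax — $1,892.76 annually
Yearly total = $959.76 + $1,892.76 = $2,852.52
Monthly escrow = $2,852.52 ÷ 12 = $237.71
Reserve = 1 × $237.71 = $237.71

$237.71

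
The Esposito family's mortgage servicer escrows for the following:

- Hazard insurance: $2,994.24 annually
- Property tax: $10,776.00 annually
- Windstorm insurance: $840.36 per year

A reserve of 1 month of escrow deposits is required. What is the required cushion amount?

$1,217.55

Hazard insurance = $2,994.24
Property tax = $10,776.00
Windstorm insurance = $840.36
Total per year = $2,994.24 + $10,776.00 + $840.36 = $14,610.60
Monthly = $14,610.60 ÷ 12 = $1,217.55
Required cushion = 1 × $1,217.55 = $1,217.55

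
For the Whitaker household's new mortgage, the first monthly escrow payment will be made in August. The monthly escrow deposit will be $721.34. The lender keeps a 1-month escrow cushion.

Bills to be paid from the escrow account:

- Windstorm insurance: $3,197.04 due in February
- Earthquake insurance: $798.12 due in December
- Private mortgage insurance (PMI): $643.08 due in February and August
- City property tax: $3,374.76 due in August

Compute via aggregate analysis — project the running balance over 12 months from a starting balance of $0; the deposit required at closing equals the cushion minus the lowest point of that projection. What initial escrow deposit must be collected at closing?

$4,328.04

Cushion = 1 × $721.34 = $721.34
Trial balance (start $0, +$721.34 each month, − disbursements):
  Aug: +$721.34 − $4,017.84 → -$3,296.50
  Sep: +$721.34 → -$2,575.16
  Oct: +$721.34 → -$1,853.82
  Nov: +$721.34 → -$1,132.48
  Dec: +$721.34 − $798.12 → -$1,209.26
  Jan: +$721.34 → -$487.92
  Feb: +$721.34 − $3,840.12 → -$3,606.70
  Mar: +$721.34 → -$2,885.36
  Apr: +$721.34 → -$2,164.02
  May: +$721.34 → -$1,442.68
  Jun: +$721.34 → -$721.34
  Jul: +$721.34 → $0.00
Lowest trial balance = -$3,606.70 (Feb)
Initial deposit = cushion − low point = $721.34 − (-$3,606.70) = $4,328.04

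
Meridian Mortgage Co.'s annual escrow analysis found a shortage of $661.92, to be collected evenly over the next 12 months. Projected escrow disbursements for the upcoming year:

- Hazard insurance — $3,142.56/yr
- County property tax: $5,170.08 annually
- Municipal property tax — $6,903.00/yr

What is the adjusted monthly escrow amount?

$1,323.13

Hazard insurance: $3,142.56 per year
County property tax: $5,170.08 per year
Municipal property tax: $6,903.00 per year
Total per year = $3,142.56 + $5,170.08 + $6,903.00 = $15,215.64
Monthly = $15,215.64 ÷ 12 = $1,267.97
Shortage spread = $661.92 / 12 = $55.16/mo
New monthly escrow = $1,267.97 + $55.16 = $1,323.13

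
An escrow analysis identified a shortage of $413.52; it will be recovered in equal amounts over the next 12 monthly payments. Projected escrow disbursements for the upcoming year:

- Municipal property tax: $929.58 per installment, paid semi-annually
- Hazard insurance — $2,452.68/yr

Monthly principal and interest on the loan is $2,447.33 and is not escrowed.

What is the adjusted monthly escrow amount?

$393.78

Municipal property tax = $929.58 × 2 = $1,859.16/yr
Hazard insurance = $2,452.68/yr
Total annual escrow = $4,311.84
Per month = $4,311.84 / 12 = $359.32
Shortage per month = $413.52 ÷ 12 = $34.46
New monthly escrow = $359.32 + $34.46 = $393.78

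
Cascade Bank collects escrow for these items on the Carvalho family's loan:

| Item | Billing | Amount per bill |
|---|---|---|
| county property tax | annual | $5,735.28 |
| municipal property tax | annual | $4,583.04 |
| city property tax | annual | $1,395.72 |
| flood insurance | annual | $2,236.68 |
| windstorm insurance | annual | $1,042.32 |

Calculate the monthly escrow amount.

County property tax = $5,735.28 per year
Municipal property tax = $4,583.04 per year
City property tax = $1,395.72 per year
Flood insurance = $2,236.68 per year
Windstorm insurance = $1,042.32 per year
Yearly total = $14,993.04
Per month = $14,993.04 / 12 = $1,249.42

$1,249.42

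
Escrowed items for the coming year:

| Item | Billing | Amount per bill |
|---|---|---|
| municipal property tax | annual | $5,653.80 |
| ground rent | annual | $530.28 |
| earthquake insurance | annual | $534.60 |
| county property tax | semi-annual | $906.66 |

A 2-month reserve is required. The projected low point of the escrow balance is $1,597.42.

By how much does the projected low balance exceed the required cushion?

Municipal property tax: $5,653.80 per year
Ground rent: $530.28 per year
Earthquake insurance: $534.60 per year
County property tax: $906.66 × 2 = $1,813.32 per year
Total per year = $8,532.00
Base monthly escrow = $8,532.00 ÷ 12 = $711.00
Cushion = 2 × $711.00 = $1,422.00
Excess over cushion: $1,597.42 − $1,422.00 = $175.42

$175.42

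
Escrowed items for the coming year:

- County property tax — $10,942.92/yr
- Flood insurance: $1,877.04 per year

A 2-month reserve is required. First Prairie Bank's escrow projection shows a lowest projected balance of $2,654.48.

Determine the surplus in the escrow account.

$517.82

County property tax — $10,942.92/yr
Flood insurance — $1,877.04/yr
Yearly total = $10,942.92 + $1,877.04 = $12,819.96
Monthly escrow = $12,819.96 / 12 = $1,068.33
Cushion = 2 × $1,068.33 = $2,136.66
Excess over cushion: $2,654.48 − $2,136.66 = $517.82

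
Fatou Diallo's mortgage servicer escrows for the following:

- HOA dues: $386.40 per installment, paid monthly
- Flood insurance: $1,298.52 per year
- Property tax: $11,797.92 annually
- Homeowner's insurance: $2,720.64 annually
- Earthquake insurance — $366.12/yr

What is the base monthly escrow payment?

$1,735.00

HOA dues: $386.40 × 12 = $4,636.80 annually
Flood insurance: $1,298.52 annually
Property tax: $11,797.92 annually
Homeowner's insurance: $2,720.64 annually
Earthquake insurance: $366.12 annually
Total annual escrow = $20,820.00
Base monthly escrow = $20,820.00 ÷ 12 = $1,735.00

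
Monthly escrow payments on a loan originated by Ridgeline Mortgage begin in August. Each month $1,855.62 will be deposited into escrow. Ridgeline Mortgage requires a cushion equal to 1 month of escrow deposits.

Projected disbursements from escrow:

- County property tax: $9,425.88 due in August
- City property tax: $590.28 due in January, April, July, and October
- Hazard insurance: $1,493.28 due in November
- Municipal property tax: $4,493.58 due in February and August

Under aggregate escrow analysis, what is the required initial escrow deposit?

Cushion = 1 × $1,855.62 = $1,855.62
Trial balance (start $0, +$1,855.62 each month, − disbursements):
  Aug: +$1,855.62 − $13,919.46 → -$12,063.84
  Sep: +$1,855.62 → -$10,208.22
  Oct: +$1,855.62 − $590.28 → -$8,942.88
  Nov: +$1,855.62 − $1,493.28 → -$8,580.54
  Dec: +$1,855.62 → -$6,724.92
  Jan: +$1,855.62 − $590.28 → -$5,459.58
  Feb: +$1,855.62 − $4,493.58 → -$8,097.54
  Mar: +$1,855.62 → -$6,241.92
  Apr: +$1,855.62 − $590.28 → -$4,976.58
  May: +$1,855.62 → -$3,120.96
  Jun: +$1,855.62 → -$1,265.34
  Jul: +$1,855.62 − $590.28 → $0.00
Lowest trial balance = -$12,063.84 (Aug)
Initial deposit = cushion − low point = $1,855.62 − (-$12,063.84) = $13,919.46

$13,919.46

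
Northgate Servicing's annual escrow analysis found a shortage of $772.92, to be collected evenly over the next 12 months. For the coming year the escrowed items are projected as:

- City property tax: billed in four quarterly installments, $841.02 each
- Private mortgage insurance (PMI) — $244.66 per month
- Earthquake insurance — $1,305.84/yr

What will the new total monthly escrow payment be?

$698.23

City property tax: $841.02 × 4 = $3,364.08/yr
Private mortgage insurance (PMI): $244.66 × 12 = $2,935.92/yr
Earthquake insurance: $1,305.84/yr
Total per year = $7,605.84
Monthly = $7,605.84 / 12 = $633.82
Shortage spread = $772.92 ÷ 12 = $64.41/mo
Adjusted monthly = $633.82 + $64.41 = $698.23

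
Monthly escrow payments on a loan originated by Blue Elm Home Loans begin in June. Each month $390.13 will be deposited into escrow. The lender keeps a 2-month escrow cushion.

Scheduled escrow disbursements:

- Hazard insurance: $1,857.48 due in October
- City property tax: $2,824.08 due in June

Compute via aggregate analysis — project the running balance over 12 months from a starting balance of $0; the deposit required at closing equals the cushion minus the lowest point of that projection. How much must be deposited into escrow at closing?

Cushion = 2 × $390.13 = $780.26
Trial balance (start $0, +$390.13 each month, − disbursements):
  Jun: +$390.13 − $2,824.08 → -$2,433.95
  Jul: +$390.13 → -$2,043.82
  Aug: +$390.13 → -$1,653.69
  Sep: +$390.13 → -$1,263.56
  Oct: +$390.13 − $1,857.48 → -$2,730.91
  Nov: +$390.13 → -$2,340.78
  Dec: +$390.13 → -$1,950.65
  Jan: +$390.13 → -$1,560.52
  Feb: +$390.13 → -$1,170.39
  Mar: +$390.13 → -$780.26
  Apr: +$390.13 → -$390.13
  May: +$390.13 → $0.00
Lowest trial balance = -$2,730.91 (Oct)
Initial deposit = cushion − low point = $780.26 − (-$2,730.91) = $3,511.17

$3,511.17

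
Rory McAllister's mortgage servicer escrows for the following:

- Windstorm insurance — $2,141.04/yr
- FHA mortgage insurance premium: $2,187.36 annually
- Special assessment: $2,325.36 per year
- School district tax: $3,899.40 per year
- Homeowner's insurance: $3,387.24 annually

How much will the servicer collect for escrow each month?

Windstorm insurance: $2,141.04/yr
FHA mortgage insurance premium: $2,187.36/yr
Special assessment: $2,325.36/yr
School district tax: $3,899.40/yr
Homeowner's insurance: $3,387.24/yr
Yearly total = $2,141.04 + $2,187.36 + $2,325.36 + $3,899.40 + $3,387.24 = $13,940.40
Monthly = $13,940.40 / 12 = $1,161.70

$1,161.70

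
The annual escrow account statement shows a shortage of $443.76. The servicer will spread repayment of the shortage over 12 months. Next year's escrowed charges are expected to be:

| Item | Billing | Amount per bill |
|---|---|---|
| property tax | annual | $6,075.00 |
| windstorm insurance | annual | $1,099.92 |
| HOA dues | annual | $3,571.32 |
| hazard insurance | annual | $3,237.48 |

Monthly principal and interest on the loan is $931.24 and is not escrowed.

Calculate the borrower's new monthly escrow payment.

$1,202.29

Property tax = $6,075.00 per year
Windstorm insurance = $1,099.92 per year
HOA dues = $3,571.32 per year
Hazard insurance = $3,237.48 per year
Total annual escrow = $6,075.00 + $1,099.92 + $3,571.32 + $3,237.48 = $13,983.72
Base monthly escrow = $13,983.72 / 12 = $1,165.31
Monthly shortage recovery: $443.76 ÷ 12 = $36.98
Adjusted monthly = $1,165.31 + $36.98 = $1,202.29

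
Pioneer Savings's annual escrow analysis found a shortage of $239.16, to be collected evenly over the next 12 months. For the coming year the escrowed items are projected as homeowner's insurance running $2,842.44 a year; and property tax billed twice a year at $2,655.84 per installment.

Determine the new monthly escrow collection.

Homeowner's insurance: $2,842.44 annually
Property tax: $2,655.84 × 2 = $5,311.68 annually
Total annual escrow = $8,154.12
Monthly escrow = $8,154.12 ÷ 12 = $679.51
Shortage per month = $239.16 ÷ 12 = $19.93
Adjusted monthly = $679.51 + $19.93 = $699.44

$699.44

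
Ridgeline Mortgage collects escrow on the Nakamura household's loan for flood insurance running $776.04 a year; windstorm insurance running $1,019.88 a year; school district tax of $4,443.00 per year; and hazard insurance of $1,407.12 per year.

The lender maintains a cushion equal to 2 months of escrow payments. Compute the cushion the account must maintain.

Flood insurance = $776.04/yr
Windstorm insurance = $1,019.88/yr
School district tax = $4,443.00/yr
Hazard insurance = $1,407.12/yr
Annual escrow total = $7,646.04
Monthly = $7,646.04 ÷ 12 = $637.17
Required cushion = 2 × $637.17 = $1,274.34

$1,274.34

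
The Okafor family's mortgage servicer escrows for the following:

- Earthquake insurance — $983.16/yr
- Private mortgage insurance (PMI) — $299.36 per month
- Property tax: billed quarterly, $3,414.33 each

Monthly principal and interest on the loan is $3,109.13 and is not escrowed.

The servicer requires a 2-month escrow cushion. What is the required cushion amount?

Earthquake insurance = $983.16
Private mortgage insurance (PMI) = $299.36 × 12 = $3,592.32
Property tax = $3,414.33 × 4 = $13,657.32
Total annual escrow = $983.16 + $3,592.32 + $13,657.32 = $18,232.80
Monthly = $18,232.80 ÷ 12 = $1,519.40
Required cushion = 2 × $1,519.40 = $3,038.80

$3,038.80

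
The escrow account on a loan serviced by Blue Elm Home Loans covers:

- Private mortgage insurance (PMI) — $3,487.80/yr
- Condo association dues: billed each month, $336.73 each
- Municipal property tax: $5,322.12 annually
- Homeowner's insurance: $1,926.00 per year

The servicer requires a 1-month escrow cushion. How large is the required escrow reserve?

Private mortgage insurance (PMI) = $3,487.80 per year
Condo association dues = $336.73 × 12 = $4,040.76 per year
Municipal property tax = $5,322.12 per year
Homeowner's insurance = $1,926.00 per year
Combined annual = $3,487.80 + $4,040.76 + $5,322.12 + $1,926.00 = $14,776.68
Per month = $14,776.68 ÷ 12 = $1,231.39
Cushion = 1 × $1,231.39 = $1,231.39

$1,231.39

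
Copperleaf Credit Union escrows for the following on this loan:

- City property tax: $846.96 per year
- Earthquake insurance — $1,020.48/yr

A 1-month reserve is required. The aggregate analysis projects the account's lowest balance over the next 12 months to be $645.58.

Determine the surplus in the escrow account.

City property tax = $846.96
Earthquake insurance = $1,020.48
Yearly total = $1,867.44
Monthly = $1,867.44 / 12 = $155.62
Required reserve = 1 × $155.62 = $155.62
Surplus = $645.58 − $155.62 = $489.96

$489.96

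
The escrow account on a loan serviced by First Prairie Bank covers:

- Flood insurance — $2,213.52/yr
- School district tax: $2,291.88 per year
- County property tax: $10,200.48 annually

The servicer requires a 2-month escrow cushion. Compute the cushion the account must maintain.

$2,450.98

Flood insurance = $2,213.52 per year
School district tax = $2,291.88 per year
County property tax = $10,200.48 per year
Yearly total = $14,705.88
Base monthly escrow = $14,705.88 / 12 = $1,225.49
Reserve = 2 × $1,225.49 = $2,450.98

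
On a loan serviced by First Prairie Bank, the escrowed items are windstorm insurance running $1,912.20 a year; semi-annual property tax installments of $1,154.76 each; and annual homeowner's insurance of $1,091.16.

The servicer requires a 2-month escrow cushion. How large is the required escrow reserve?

Windstorm insurance: $1,912.20/yr
Property tax: $1,154.76 × 2 = $2,309.52/yr
Homeowner's insurance: $1,091.16/yr
Yearly total = $1,912.20 + $2,309.52 + $1,091.16 = $5,312.88
Per month = $5,312.88 / 12 = $442.74
Reserve = 2 × $442.74 = $885.48

$885.48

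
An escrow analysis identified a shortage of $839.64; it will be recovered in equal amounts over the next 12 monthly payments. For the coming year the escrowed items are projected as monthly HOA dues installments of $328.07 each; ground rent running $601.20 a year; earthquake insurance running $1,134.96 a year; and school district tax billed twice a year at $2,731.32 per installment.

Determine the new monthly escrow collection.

$997.94

HOA dues: $328.07 × 12 = $3,936.84
Ground rent: $601.20
Earthquake insurance: $1,134.96
School district tax: $2,731.32 × 2 = $5,462.64
Annual escrow total = $3,936.84 + $601.20 + $1,134.96 + $5,462.64 = $11,135.64
Monthly escrow = $11,135.64 ÷ 12 = $927.97
Monthly shortage recovery: $839.64 / 12 = $69.97
Adjusted monthly = $927.97 + $69.97 = $997.94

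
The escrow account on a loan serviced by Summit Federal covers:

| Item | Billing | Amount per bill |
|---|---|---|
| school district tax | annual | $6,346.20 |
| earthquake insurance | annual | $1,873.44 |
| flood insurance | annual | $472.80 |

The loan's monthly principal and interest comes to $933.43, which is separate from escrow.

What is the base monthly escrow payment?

$724.37

School district tax — $6,346.20
Earthquake insurance — $1,873.44
Flood insurance — $472.80
Yearly total = $6,346.20 + $1,873.44 + $472.80 = $8,692.44
Base monthly escrow = $8,692.44 / 12 = $724.37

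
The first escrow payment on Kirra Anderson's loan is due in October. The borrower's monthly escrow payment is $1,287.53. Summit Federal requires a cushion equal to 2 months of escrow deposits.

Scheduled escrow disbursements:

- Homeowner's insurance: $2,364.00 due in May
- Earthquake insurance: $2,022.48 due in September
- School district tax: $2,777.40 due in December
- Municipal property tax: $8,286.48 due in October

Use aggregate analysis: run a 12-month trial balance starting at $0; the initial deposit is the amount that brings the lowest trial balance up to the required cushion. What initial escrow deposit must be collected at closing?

$9,776.35

Cushion = 2 × $1,287.53 = $2,575.06
Trial balance (start $0, +$1,287.53 each month, − disbursements):
  Oct: +$1,287.53 − $8,286.48 → -$6,998.95
  Nov: +$1,287.53 → -$5,711.42
  Dec: +$1,287.53 − $2,777.40 → -$7,201.29
  Jan: +$1,287.53 → -$5,913.76
  Feb: +$1,287.53 → -$4,626.23
  Mar: +$1,287.53 → -$3,338.70
  Apr: +$1,287.53 → -$2,051.17
  May: +$1,287.53 − $2,364.00 → -$3,127.64
  Jun: +$1,287.53 → -$1,840.11
  Jul: +$1,287.53 → -$552.58
  Aug: +$1,287.53 → $734.95
  Sep: +$1,287.53 − $2,022.48 → $0.00
Lowest trial balance = -$7,201.29 (Dec)
Initial deposit = cushion − low point = $2,575.06 − (-$7,201.29) = $9,776.35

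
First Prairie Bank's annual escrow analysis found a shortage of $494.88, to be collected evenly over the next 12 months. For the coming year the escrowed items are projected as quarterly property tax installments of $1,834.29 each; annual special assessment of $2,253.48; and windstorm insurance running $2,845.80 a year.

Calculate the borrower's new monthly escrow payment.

Property tax — $1,834.29 × 4 = $7,337.16
Special assessment — $2,253.48
Windstorm insurance — $2,845.80
Total annual escrow = $7,337.16 + $2,253.48 + $2,845.80 = $12,436.44
Monthly = $12,436.44 / 12 = $1,036.37
Shortage spread = $494.88 ÷ 12 = $41.24/mo
Adjusted monthly = $1,036.37 + $41.24 = $1,077.61

$1,077.61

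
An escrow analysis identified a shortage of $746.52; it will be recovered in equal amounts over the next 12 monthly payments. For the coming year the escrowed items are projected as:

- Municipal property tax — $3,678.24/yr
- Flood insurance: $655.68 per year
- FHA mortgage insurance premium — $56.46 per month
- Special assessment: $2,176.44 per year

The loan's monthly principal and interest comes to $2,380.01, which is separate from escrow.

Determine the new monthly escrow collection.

$661.20

Municipal property tax — $3,678.24 annually
Flood insurance — $655.68 annually
FHA mortgage insurance premium — $56.46 × 12 = $677.52 annually
Special assessment — $2,176.44 annually
Annual escrow total = $3,678.24 + $655.68 + $677.52 + $2,176.44 = $7,187.88
Monthly = $7,187.88 / 12 = $598.99
Shortage spread = $746.52 ÷ 12 = $62.21/mo
New monthly escrow = $598.99 + $62.21 = $661.20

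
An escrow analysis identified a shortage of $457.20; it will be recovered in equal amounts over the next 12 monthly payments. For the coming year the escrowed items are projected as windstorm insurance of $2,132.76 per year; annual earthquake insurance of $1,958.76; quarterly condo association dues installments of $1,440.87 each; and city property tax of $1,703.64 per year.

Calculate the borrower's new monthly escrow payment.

$1,001.32

Windstorm insurance = $2,132.76/yr
Earthquake insurance = $1,958.76/yr
Condo association dues = $1,440.87 × 4 = $5,763.48/yr
City property tax = $1,703.64/yr
Annual escrow total = $2,132.76 + $1,958.76 + $5,763.48 + $1,703.64 = $11,558.64
Per month = $11,558.64 ÷ 12 = $963.22
Monthly shortage recovery: $457.20 ÷ 12 = $38.10
Adjusted monthly = $963.22 + $38.10 = $1,001.32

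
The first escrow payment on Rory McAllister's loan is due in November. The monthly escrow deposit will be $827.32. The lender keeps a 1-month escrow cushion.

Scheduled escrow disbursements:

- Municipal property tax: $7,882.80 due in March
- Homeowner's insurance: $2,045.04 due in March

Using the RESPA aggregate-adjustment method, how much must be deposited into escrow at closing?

$6,618.56

Cushion = 1 × $827.32 = $827.32
Trial balance (start $0, +$827.32 each month, − disbursements):
  Nov: +$827.32 → $827.32
  Dec: +$827.32 → $1,654.64
  Jan: +$827.32 → $2,481.96
  Feb: +$827.32 → $3,309.28
  Mar: +$827.32 − $9,927.84 → -$5,791.24
  Apr: +$827.32 → -$4,963.92
  May: +$827.32 → -$4,136.60
  Jun: +$827.32 → -$3,309.28
  Jul: +$827.32 → -$2,481.96
  Aug: +$827.32 → -$1,654.64
  Sep: +$827.32 → -$827.32
  Oct: +$827.32 → $0.00
Lowest trial balance = -$5,791.24 (Mar)
Initial deposit = cushion − low point = $827.32 − (-$5,791.24) = $6,618.56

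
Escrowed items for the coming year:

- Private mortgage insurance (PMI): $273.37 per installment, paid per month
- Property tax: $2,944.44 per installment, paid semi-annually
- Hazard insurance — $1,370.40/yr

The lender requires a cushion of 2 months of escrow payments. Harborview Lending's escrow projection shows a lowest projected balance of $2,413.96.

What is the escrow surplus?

$657.34

Private mortgage insurance (PMI): $273.37 × 12 = $3,280.44/yr
Property tax: $2,944.44 × 2 = $5,888.88/yr
Hazard insurance: $1,370.40/yr
Combined annual = $10,539.72
Base monthly escrow = $10,539.72 ÷ 12 = $878.31
Required reserve = 2 × $878.31 = $1,756.62
Excess over cushion: $2,413.96 − $1,756.62 = $657.34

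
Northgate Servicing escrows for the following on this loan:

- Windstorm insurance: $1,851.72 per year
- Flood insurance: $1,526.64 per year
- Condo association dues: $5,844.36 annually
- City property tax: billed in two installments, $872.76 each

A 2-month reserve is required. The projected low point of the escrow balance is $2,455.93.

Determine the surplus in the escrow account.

$627.89

Windstorm insurance: $1,851.72 annually
Flood insurance: $1,526.64 annually
Condo association dues: $5,844.36 annually
City property tax: $872.76 × 2 = $1,745.52 annually
Annual escrow total = $10,968.24
Monthly escrow = $10,968.24 / 12 = $914.02
Required reserve = 2 × $914.02 = $1,828.04
Excess over cushion: $2,455.93 − $1,828.04 = $627.89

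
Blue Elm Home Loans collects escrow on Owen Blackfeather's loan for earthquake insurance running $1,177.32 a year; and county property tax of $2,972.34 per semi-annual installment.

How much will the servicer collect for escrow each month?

$593.50

Earthquake insurance = $1,177.32 per year
County property tax = $2,972.34 × 2 = $5,944.68 per year
Yearly total = $1,177.32 + $5,944.68 = $7,122.00
Base monthly escrow = $7,122.00 / 12 = $593.50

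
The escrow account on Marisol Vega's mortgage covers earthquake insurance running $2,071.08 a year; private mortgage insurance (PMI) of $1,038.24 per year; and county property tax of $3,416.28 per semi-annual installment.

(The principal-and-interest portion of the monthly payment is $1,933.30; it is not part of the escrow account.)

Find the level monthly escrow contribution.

Earthquake insurance: $2,071.08/yr
Private mortgage insurance (PMI): $1,038.24/yr
County property tax: $3,416.28 × 2 = $6,832.56/yr
Total per year = $9,941.88
Per month = $9,941.88 ÷ 12 = $828.49

$828.49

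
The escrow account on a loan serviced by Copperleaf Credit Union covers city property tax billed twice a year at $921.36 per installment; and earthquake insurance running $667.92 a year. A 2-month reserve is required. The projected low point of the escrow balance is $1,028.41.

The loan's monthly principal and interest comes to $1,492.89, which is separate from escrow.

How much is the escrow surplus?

City property tax: $921.36 × 2 = $1,842.72
Earthquake insurance: $667.92
Yearly total = $2,510.64
Per month = $2,510.64 / 12 = $209.22
Required reserve = 2 × $209.22 = $418.44
Surplus = $1,028.41 − $418.44 = $609.97

$609.97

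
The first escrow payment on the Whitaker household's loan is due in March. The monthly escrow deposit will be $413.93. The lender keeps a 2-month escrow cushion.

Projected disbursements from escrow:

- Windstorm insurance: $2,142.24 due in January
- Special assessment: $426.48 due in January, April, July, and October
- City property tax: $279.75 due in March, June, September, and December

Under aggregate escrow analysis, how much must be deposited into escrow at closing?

$1,241.79

Cushion = 2 × $413.93 = $827.86
Trial balance (start $0, +$413.93 each month, − disbursements):
  Mar: +$413.93 − $279.75 → $134.18
  Apr: +$413.93 − $426.48 → $121.63
  May: +$413.93 → $535.56
  Jun: +$413.93 − $279.75 → $669.74
  Jul: +$413.93 − $426.48 → $657.19
  Aug: +$413.93 → $1,071.12
  Sep: +$413.93 − $279.75 → $1,205.30
  Oct: +$413.93 − $426.48 → $1,192.75
  Nov: +$413.93 → $1,606.68
  Dec: +$413.93 − $279.75 → $1,740.86
  Jan: +$413.93 − $2,568.72 → -$413.93
  Feb: +$413.93 → $0.00
Lowest trial balance = -$413.93 (Jan)
Initial deposit = cushion − low point = $827.86 − (-$413.93) = $1,241.79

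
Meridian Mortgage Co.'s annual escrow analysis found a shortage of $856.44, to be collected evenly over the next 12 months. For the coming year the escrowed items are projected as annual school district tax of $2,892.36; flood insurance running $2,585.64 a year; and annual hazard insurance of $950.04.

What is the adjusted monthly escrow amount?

School district tax: $2,892.36
Flood insurance: $2,585.64
Hazard insurance: $950.04
Total per year = $2,892.36 + $2,585.64 + $950.04 = $6,428.04
Monthly escrow = $6,428.04 / 12 = $535.67
Shortage per month = $856.44 / 12 = $71.37
Adjusted monthly = $535.67 + $71.37 = $607.04

$607.04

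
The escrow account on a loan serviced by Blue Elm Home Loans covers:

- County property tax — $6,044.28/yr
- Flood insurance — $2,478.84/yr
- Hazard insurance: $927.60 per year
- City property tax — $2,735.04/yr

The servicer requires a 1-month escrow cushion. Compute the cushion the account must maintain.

County property tax = $6,044.28 annually
Flood insurance = $2,478.84 annually
Hazard insurance = $927.60 annually
City property tax = $2,735.04 annually
Yearly total = $12,185.76
Monthly = $12,185.76 ÷ 12 = $1,015.48
Reserve = 1 × $1,015.48 = $1,015.48

$1,015.48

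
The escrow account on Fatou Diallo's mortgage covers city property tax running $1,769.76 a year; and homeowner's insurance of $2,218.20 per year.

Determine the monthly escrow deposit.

City property tax: $1,769.76 annually
Homeowner's insurance: $2,218.20 annually
Total annual escrow = $3,987.96
Monthly = $3,987.96 ÷ 12 = $332.33

$332.33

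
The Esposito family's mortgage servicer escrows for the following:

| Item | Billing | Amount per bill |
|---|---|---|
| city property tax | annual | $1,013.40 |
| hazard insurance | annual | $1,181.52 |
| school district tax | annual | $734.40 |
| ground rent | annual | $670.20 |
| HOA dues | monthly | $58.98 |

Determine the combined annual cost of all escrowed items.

$4,307.28

City property tax: $1,013.40 per year
Hazard insurance: $1,181.52 per year
School district tax: $734.40 per year
Ground rent: $670.20 per year
HOA dues: $58.98 × 12 = $707.76 per year
Total per year = $4,307.28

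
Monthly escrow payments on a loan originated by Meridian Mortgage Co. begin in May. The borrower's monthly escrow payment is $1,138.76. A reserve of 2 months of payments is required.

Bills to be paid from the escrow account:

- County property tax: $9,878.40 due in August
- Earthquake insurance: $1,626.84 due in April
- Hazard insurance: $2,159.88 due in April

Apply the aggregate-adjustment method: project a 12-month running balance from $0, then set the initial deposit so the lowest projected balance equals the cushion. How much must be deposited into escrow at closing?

Cushion = 2 × $1,138.76 = $2,277.52
Trial balance (start $0, +$1,138.76 each month, − disbursements):
  May: +$1,138.76 → $1,138.76
  Jun: +$1,138.76 → $2,277.52
  Jul: +$1,138.76 → $3,416.28
  Aug: +$1,138.76 − $9,878.40 → -$5,323.36
  Sep: +$1,138.76 → -$4,184.60
  Oct: +$1,138.76 → -$3,045.84
  Nov: +$1,138.76 → -$1,907.08
  Dec: +$1,138.76 → -$768.32
  Jan: +$1,138.76 → $370.44
  Feb: +$1,138.76 → $1,509.20
  Mar: +$1,138.76 → $2,647.96
  Apr: +$1,138.76 − $3,786.72 → $0.00
Lowest trial balance = -$5,323.36 (Aug)
Initial deposit = cushion − low point = $2,277.52 − (-$5,323.36) = $7,600.88

$7,600.88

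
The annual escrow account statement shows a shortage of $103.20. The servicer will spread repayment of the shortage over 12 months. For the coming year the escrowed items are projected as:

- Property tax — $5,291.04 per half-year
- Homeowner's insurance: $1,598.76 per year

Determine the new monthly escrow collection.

$1,023.67

Property tax — $5,291.04 × 2 = $10,582.08
Homeowner's insurance — $1,598.76
Yearly total = $10,582.08 + $1,598.76 = $12,180.84
Monthly = $12,180.84 ÷ 12 = $1,015.07
Shortage spread = $103.20 ÷ 12 = $8.60/mo
New monthly escrow = $1,015.07 + $8.60 = $1,023.67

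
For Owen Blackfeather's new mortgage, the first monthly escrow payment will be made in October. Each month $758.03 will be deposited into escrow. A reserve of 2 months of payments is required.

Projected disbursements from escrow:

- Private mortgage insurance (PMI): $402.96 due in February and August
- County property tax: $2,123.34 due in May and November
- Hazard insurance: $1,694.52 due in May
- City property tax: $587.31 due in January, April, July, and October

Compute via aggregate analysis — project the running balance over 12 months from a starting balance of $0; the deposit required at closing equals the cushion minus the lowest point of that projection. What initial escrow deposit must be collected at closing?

Cushion = 2 × $758.03 = $1,516.06
Trial balance (start $0, +$758.03 each month, − disbursements):
  Oct: +$758.03 − $587.31 → $170.72
  Nov: +$758.03 − $2,123.34 → -$1,194.59
  Dec: +$758.03 → -$436.56
  Jan: +$758.03 − $587.31 → -$265.84
  Feb: +$758.03 − $402.96 → $89.23
  Mar: +$758.03 → $847.26
  Apr: +$758.03 − $587.31 → $1,017.98
  May: +$758.03 − $3,817.86 → -$2,041.85
  Jun: +$758.03 → -$1,283.82
  Jul: +$758.03 − $587.31 → -$1,113.10
  Aug: +$758.03 − $402.96 → -$758.03
  Sep: +$758.03 → $0.00
Lowest trial balance = -$2,041.85 (May)
Initial deposit = cushion − low point = $1,516.06 − (-$2,041.85) = $3,557.91

$3,557.91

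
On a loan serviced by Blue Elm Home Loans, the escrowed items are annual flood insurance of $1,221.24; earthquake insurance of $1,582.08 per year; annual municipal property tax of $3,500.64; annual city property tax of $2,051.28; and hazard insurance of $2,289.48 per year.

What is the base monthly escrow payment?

Flood insurance: $1,221.24/yr
Earthquake insurance: $1,582.08/yr
Municipal property tax: $3,500.64/yr
City property tax: $2,051.28/yr
Hazard insurance: $2,289.48/yr
Yearly total = $1,221.24 + $1,582.08 + $3,500.64 + $2,051.28 + $2,289.48 = $10,644.72
Base monthly escrow = $10,644.72 / 12 = $887.06

$887.06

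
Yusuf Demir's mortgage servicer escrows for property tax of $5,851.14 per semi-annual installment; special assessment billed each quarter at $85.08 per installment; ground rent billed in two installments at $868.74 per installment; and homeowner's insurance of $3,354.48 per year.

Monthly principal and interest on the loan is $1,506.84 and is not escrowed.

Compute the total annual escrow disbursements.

Property tax = $5,851.14 × 2 = $11,702.28 per year
Special assessment = $85.08 × 4 = $340.32 per year
Ground rent = $868.74 × 2 = $1,737.48 per year
Homeowner's insurance = $3,354.48 per year
Combined annual = $11,702.28 + $340.32 + $1,737.48 + $3,354.48 = $17,134.56

$17,134.56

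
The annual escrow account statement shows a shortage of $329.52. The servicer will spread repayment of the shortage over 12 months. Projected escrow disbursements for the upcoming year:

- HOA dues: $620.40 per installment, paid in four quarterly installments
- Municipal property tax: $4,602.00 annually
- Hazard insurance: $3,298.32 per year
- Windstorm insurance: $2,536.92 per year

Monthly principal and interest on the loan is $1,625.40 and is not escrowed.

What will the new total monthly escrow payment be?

HOA dues = $620.40 × 4 = $2,481.60
Municipal property tax = $4,602.00
Hazard insurance = $3,298.32
Windstorm insurance = $2,536.92
Yearly total = $12,918.84
Monthly = $12,918.84 ÷ 12 = $1,076.57
Monthly shortage recovery: $329.52 ÷ 12 = $27.46
Adjusted monthly = $1,076.57 + $27.46 = $1,104.03

$1,104.03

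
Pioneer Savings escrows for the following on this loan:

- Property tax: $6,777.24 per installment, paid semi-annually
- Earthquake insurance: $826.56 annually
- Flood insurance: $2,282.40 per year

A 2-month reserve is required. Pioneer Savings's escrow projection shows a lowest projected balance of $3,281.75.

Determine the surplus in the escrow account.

$504.51

Property tax: $6,777.24 × 2 = $13,554.48/yr
Earthquake insurance: $826.56/yr
Flood insurance: $2,282.40/yr
Total per year = $13,554.48 + $826.56 + $2,282.40 = $16,663.44
Base monthly escrow = $16,663.44 ÷ 12 = $1,388.62
Cushion = 2 × $1,388.62 = $2,777.24
Excess over cushion: $3,281.75 − $2,777.24 = $504.51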